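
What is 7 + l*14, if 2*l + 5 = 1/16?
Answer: -441/16 ≈ -27.563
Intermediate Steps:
l = -79/32 (l = -5/2 + (1/2)/16 = -5/2 + (1/2)*(1/16) = -5/2 + 1/32 = -79/32 ≈ -2.4688)
7 + l*14 = 7 - 79/32*14 = 7 - 553/16 = -441/16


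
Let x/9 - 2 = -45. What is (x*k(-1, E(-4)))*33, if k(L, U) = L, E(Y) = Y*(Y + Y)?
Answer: 12771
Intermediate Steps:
E(Y) = 2*Y² (E(Y) = Y*(2*Y) = 2*Y²)
x = -387 (x = 18 + 9*(-45) = 18 - 405 = -387)
(x*k(-1, E(-4)))*33 = -387*(-1)*33 = 387*33 = 12771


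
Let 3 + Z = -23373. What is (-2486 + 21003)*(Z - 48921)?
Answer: -1338723549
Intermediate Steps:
Z = -23376 (Z = -3 - 23373 = -23376)
(-2486 + 21003)*(Z - 48921) = (-2486 + 21003)*(-23376 - 48921) = 18517*(-72297) = -1338723549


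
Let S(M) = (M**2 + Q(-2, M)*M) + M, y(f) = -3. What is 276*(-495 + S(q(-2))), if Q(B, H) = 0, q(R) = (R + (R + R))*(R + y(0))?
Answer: 120060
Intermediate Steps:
q(R) = 3*R*(-3 + R) (q(R) = (R + (R + R))*(R - 3) = (R + 2*R)*(-3 + R) = (3*R)*(-3 + R) = 3*R*(-3 + R))
S(M) = M + M**2 (S(M) = (M**2 + 0*M) + M = (M**2 + 0) + M = M**2 + M = M + M**2)
276*(-495 + S(q(-2))) = 276*(-495 + (3*(-2)*(-3 - 2))*(1 + 3*(-2)*(-3 - 2))) = 276*(-495 + (3*(-2)*(-5))*(1 + 3*(-2)*(-5))) = 276*(-495 + 30*(1 + 30)) = 276*(-495 + 30*31) = 276*(-495 + 930) = 276*435 = 120060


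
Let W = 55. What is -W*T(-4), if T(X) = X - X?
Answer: 0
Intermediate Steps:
T(X) = 0
-W*T(-4) = -55*0 = -1*0 = 0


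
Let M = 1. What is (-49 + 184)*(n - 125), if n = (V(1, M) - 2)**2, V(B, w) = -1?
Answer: -15660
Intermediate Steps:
n = 9 (n = (-1 - 2)**2 = (-3)**2 = 9)
(-49 + 184)*(n - 125) = (-49 + 184)*(9 - 125) = 135*(-116) = -15660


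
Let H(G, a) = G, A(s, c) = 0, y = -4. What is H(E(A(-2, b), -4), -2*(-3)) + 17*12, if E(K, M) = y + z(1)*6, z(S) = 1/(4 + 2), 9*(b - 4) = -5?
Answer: 201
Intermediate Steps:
b = 31/9 (b = 4 + (⅑)*(-5) = 4 - 5/9 = 31/9 ≈ 3.4444)
z(S) = ⅙ (z(S) = 1/6 = ⅙)
E(K, M) = -3 (E(K, M) = -4 + (⅙)*6 = -4 + 1 = -3)
H(E(A(-2, b), -4), -2*(-3)) + 17*12 = -3 + 17*12 = -3 + 204 = 201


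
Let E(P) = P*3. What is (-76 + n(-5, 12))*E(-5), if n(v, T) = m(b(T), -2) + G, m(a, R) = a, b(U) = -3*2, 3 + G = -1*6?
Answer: 1365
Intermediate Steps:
G = -9 (G = -3 - 1*6 = -3 - 6 = -9)
b(U) = -6
E(P) = 3*P
n(v, T) = -15 (n(v, T) = -6 - 9 = -15)
(-76 + n(-5, 12))*E(-5) = (-76 - 15)*(3*(-5)) = -91*(-15) = 1365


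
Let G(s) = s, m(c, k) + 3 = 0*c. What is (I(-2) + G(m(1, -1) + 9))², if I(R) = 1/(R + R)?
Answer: 529/16 ≈ 33.063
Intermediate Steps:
m(c, k) = -3 (m(c, k) = -3 + 0*c = -3 + 0 = -3)
I(R) = 1/(2*R)
(I(-2) + G(m(1, -1) + 9))² = ((½)/(-2) + (-3 + 9))² = ((½)*(-½) + 6)² = (-¼ + 6)² = (23/4)² = 529/16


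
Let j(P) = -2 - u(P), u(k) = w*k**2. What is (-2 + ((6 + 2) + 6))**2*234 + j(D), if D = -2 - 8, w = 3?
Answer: 33394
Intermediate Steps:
u(k) = 3*k**2
D = -10
j(P) = -2 - 3*P**2
(-2 + ((6 + 2) + 6))**2*234 + j(D) = (-2 + ((6 + 2) + 6))**2*234 + (-2 - 3*(-10)**2) = (-2 + (8 + 6))**2*234 + (-2 - 3*100) = (-2 + 14)**2*234 + (-2 - 300) = 12**2*234 - 302 = 144*234 - 302 = 33696 - 302 = 33394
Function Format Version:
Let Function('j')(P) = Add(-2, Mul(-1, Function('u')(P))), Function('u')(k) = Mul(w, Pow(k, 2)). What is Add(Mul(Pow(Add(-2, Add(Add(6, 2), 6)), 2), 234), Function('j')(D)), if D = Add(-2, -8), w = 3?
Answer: 33394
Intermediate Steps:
Function('u')(k) = Mul(3, Pow(k, 2))
D = -10
Function('j')(P) = Add(-2, Mul(-3, Pow(P, 2))) (Function('j')(P) = Add(-2, Mul(-1, Mul(3, Pow(P, 2)))) = Add(-2, Mul(-3, Pow(P, 2))))
Add(Mul(Pow(Add(-2, Add(Add(6, 2), 6)), 2), 234), Function('j')(D)) = Add(Mul(Pow(Add(-2, Add(Add(6, 2), 6)), 2), 234), Add(-2, Mul(-3, Pow(-10, 2)))) = Add(Mul(Pow(Add(-2, Add(8, 6)), 2), 234), Add(-2, Mul(-3, 100))) = Add(Mul(Pow(Add(-2, 14), 2), 234), Add(-2, -300)) = Add(Mul(Pow(12, 2), 234), -302) = Add(Mul(144, 234), -302) = Add(33696, -302) = 33394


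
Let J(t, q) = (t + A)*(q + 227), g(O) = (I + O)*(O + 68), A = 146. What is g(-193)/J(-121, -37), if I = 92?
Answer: 101/38 ≈ 2.6579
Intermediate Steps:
g(O) = (68 + O)*(92 + O) (g(O) = (92 + O)*(O + 68) = (92 + O)*(68 + O) = (68 + O)*(92 + O))
J(t, q) = (146 + t)*(227 + q) (J(t, q) = (t + 146)*(q + 227) = (146 + t)*(227 + q))
g(-193)/J(-121, -37) = (6256 + (-193)**2 + 160*(-193))/(33142 + 146*(-37) + 227*(-121) - 37*(-121)) = (6256 + 37249 - 30880)/(33142 - 5402 - 27467 + 4477) = 12625/4750 = 12625*(1/4750) = 101/38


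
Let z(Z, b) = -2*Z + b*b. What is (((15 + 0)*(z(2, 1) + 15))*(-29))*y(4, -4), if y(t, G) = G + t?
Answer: 0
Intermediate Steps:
z(Z, b) = b² - 2*Z (z(Z, b) = -2*Z + b² = b² - 2*Z)
(((15 + 0)*(z(2, 1) + 15))*(-29))*y(4, -4) = (((15 + 0)*((1² - 2*2) + 15))*(-29))*(-4 + 4) = ((15*((1 - 4) + 15))*(-29))*0 = ((15*(-3 + 15))*(-29))*0 = ((15*12)*(-29))*0 = (180*(-29))*0 = -5220*0 = 0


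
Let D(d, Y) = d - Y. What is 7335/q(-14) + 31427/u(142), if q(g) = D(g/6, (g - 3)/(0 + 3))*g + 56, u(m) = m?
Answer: 2002333/1988 ≈ 1007.2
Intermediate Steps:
q(g) = 56 + g*(1 - g/6) (q(g) = (g/6 - (g - 3)/(0 + 3))*g + 56 = (g*(⅙) - (-3 + g)/3)*g + 56 = (g/6 - (-3 + g)/3)*g + 56 = (g/6 - (-1 + g/3))*g + 56 = (g/6 + (1 - g/3))*g + 56 = (1 - g/6)*g + 56 = g*(1 - g/6) + 56 = 56 + g*(1 - g/6))
7335/q(-14) + 31427/u(142) = 7335/(56 - ⅙*(-14)*(-6 - 14)) + 31427/142 = 7335/(56 - ⅙*(-14)*(-20)) + 31427*(1/142) = 7335/(56 - 140/3) + 31427/142 = 7335/(28/3) + 31427/142 = 7335*(3/28) + 31427/142 = 22005/28 + 31427/142 = 2002333/1988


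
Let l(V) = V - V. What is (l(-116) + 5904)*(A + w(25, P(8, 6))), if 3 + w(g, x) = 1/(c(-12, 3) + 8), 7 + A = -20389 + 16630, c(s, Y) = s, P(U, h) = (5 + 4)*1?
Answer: -22253652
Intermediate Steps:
P(U, h) = 9 (P(U, h) = 9*1 = 9)
l(V) = 0
A = -3766 (A = -7 + (-20389 + 16630) = -7 - 3759 = -3766)
w(g, x) = -13/4 (w(g, x) = -3 + 1/(-12 + 8) = -3 + 1/(-4) = -3 - ¼ = -13/4)
(l(-116) + 5904)*(A + w(25, P(8, 6))) = (0 + 5904)*(-3766 - 13/4) = 5904*(-15077/4) = -22253652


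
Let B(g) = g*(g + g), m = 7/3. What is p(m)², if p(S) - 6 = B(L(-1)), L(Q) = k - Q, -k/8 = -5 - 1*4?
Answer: 113720896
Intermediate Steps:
k = 72 (k = -8*(-5 - 1*4) = -8*(-5 - 4) = -8*(-9) = 72)
m = 7/3 (m = 7*(⅓) = 7/3 ≈ 2.3333)
L(Q) = 72 - Q
B(g) = 2*g² (B(g) = g*(2*g) = 2*g²)
p(S) = 10664 (p(S) = 6 + 2*(72 - 1*(-1))² = 6 + 2*(72 + 1)² = 6 + 2*73² = 6 + 2*5329 = 6 + 10658 = 10664)
p(m)² = 10664² = 113720896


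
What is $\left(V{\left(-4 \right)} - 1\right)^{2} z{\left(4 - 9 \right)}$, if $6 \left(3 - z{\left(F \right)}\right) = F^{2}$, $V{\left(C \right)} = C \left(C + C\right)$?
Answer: $- \frac{6727}{6} \approx -1121.2$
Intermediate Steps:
$V{\left(C \right)} = 2 C^{2}$ ($V{\left(C \right)} = C 2 C = 2 C^{2}$)
$z{\left(F \right)} = 3 - \frac{F^{2}}{6}$
$\left(V{\left(-4 \right)} - 1\right)^{2} z{\left(4 - 9 \right)} = \left(2 \left(-4\right)^{2} - 1\right)^{2} \left(3 - \frac{\left(4 - 9\right)^{2}}{6}\right) = \left(2 \cdot 16 - 1\right)^{2} \left(3 - \frac{\left(-5\right)^{2}}{6}\right) = \left(32 - 1\right)^{2} \left(3 - \frac{25}{6}\right) = 31^{2} \left(3 - \frac{25}{6}\right) = 961 \left(- \frac{7}{6}\right) = - \frac{6727}{6}$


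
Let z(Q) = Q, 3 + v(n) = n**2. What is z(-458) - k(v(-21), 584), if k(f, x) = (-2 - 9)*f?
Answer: 4360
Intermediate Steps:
v(n) = -3 + n**2
k(f, x) = -11*f
z(-458) - k(v(-21), 584) = -458 - (-11)*(-3 + (-21)**2) = -458 - (-11)*(-3 + 441) = -458 - (-11)*438 = -458 - 1*(-4818) = -458 + 4818 = 4360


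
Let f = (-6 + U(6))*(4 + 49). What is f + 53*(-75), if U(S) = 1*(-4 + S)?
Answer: -4187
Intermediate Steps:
U(S) = -4 + S
f = -212 (f = (-6 + (-4 + 6))*(4 + 49) = (-6 + 2)*53 = -4*53 = -212)
f + 53*(-75) = -212 + 53*(-75) = -212 - 3975 = -4187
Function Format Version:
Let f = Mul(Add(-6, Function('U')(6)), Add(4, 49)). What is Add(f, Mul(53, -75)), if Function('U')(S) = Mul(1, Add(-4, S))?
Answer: -4187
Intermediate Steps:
Function('U')(S) = Add(-4, S)
f = -212 (f = Mul(Add(-6, Add(-4, 6)), Add(4, 49)) = Mul(Add(-6, 2), 53) = Mul(-4, 53) = -212)
Add(f, Mul(53, -75)) = Add(-212, Mul(53, -75)) = Add(-212, -3975) = -4187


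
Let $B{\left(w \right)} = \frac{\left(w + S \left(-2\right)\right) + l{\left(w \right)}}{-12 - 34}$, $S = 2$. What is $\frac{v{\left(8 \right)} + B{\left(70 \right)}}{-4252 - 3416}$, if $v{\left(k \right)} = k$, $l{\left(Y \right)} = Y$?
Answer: $- \frac{29}{44091} \approx -0.00065773$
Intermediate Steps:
$B{\left(w \right)} = \frac{2}{23} - \frac{w}{23}$ ($B{\left(w \right)} = \frac{\left(w + 2 \left(-2\right)\right) + w}{-12 - 34} = \frac{\left(w - 4\right) + w}{-46} = \left(\left(-4 + w\right) + w\right) \left(- \frac{1}{46}\right) = \left(-4 + 2 w\right) \left(- \frac{1}{46}\right) = \frac{2}{23} - \frac{w}{23}$)
$\frac{v{\left(8 \right)} + B{\left(70 \right)}}{-4252 - 3416} = \frac{8 + \left(\frac{2}{23} - \frac{70}{23}\right)}{-4252 - 3416} = \frac{8 + \left(\frac{2}{23} - \frac{70}{23}\right)}{-7668} = \left(8 - \frac{68}{23}\right) \left(- \frac{1}{7668}\right) = \frac{116}{23} \left(- \frac{1}{7668}\right) = - \frac{29}{44091}$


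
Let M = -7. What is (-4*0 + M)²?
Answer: 49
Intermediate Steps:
(-4*0 + M)² = (-4*0 - 7)² = (0 - 7)² = (-7)² = 49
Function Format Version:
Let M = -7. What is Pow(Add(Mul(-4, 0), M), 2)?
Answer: 49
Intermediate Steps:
Pow(Add(Mul(-4, 0), M), 2) = Pow(Add(Mul(-4, 0), -7), 2) = Pow(Add(0, -7), 2) = Pow(-7, 2) = 49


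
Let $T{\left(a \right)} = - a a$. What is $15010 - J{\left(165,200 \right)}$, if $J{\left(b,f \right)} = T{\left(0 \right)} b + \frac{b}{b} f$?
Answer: $14810$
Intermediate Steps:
$T{\left(a \right)} = - a^{2}$
$J{\left(b,f \right)} = f$ ($J{\left(b,f \right)} = - 0^{2} b + \frac{b}{b} f = \left(-1\right) 0 b + 1 f = 0 b + f = 0 + f = f$)
$15010 - J{\left(165,200 \right)} = 15010 - 200 = 14810$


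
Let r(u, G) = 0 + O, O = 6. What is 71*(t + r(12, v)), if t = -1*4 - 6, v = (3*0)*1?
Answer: -284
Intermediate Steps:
v = 0 (v = 0*1 = 0)
r(u, G) = 6 (r(u, G) = 0 + 6 = 6)
t = -10 (t = -4 - 6 = -10)
71*(t + r(12, v)) = 71*(-10 + 6) = 71*(-4) = -284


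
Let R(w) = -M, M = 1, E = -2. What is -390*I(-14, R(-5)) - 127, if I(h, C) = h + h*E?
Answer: -5587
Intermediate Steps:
R(w) = -1 (R(w) = -1*1 = -1)
I(h, C) = -h (I(h, C) = h + h*(-2) = h - 2*h = -h)
-390*I(-14, R(-5)) - 127 = -(-390)*(-14) - 127 = -390*14 - 127 = -5460 - 127 = -5587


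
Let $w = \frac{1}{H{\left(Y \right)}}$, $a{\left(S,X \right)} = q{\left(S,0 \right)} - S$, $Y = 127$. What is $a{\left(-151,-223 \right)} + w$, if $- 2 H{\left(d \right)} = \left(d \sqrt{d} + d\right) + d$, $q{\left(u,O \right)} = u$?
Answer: $\frac{4}{15621} - \frac{2 \sqrt{127}}{15621} \approx -0.0011868$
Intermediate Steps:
$H{\left(d \right)} = - d - \frac{d^{\frac{3}{2}}}{2}$ ($H{\left(d \right)} = - \frac{\left(d \sqrt{d} + d\right) + d}{2} = - \frac{\left(d^{\frac{3}{2}} + d\right) + d}{2} = - \frac{\left(d + d^{\frac{3}{2}}\right) + d}{2} = - \frac{d^{\frac{3}{2}} + 2 d}{2} = - d - \frac{d^{\frac{3}{2}}}{2}$)
$a{\left(S,X \right)} = 0$ ($a{\left(S,X \right)} = S - S = 0$)
$w = \frac{1}{-127 - \frac{127 \sqrt{127}}{2}}$ ($w = \frac{1}{\left(-1\right) 127 - \frac{127^{\frac{3}{2}}}{2}} = \frac{1}{-127 - \frac{127 \sqrt{127}}{2}} \approx -0.0011868$)
$a{\left(-151,-223 \right)} + w = 0 + \left(\frac{4}{15621} - \frac{2 \sqrt{127}}{15621}\right) = \frac{4}{15621} - \frac{2 \sqrt{127}}{15621}$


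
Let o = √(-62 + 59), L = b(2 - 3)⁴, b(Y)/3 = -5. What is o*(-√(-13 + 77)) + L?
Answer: 50625 - 8*I*√3 ≈ 50625.0 - 13.856*I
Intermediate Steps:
b(Y) = -15 (b(Y) = 3*(-5) = -15)
L = 50625 (L = (-15)⁴ = 50625)
o = I*√3 (o = √(-3) = I*√3 ≈ 1.732*I)
o*(-√(-13 + 77)) + L = (I*√3)*(-√(-13 + 77)) + 50625 = (I*√3)*(-√64) + 50625 = (I*√3)*(-1*8) + 50625 = (I*√3)*(-8) + 50625 = -8*I*√3 + 50625 = 50625 - 8*I*√3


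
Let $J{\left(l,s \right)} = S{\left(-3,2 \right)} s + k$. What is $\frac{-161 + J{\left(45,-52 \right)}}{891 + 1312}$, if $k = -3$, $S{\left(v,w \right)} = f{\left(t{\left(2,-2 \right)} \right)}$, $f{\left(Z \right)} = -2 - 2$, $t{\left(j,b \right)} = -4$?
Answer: $\frac{44}{2203} \approx 0.019973$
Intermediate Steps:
$f{\left(Z \right)} = -4$
$S{\left(v,w \right)} = -4$
$J{\left(l,s \right)} = -3 - 4 s$ ($J{\left(l,s \right)} = - 4 s - 3 = -3 - 4 s$)
$\frac{-161 + J{\left(45,-52 \right)}}{891 + 1312} = \frac{-161 - -205}{891 + 1312} = \frac{-161 + \left(-3 + 208\right)}{2203} = \left(-161 + 205\right) \frac{1}{2203} = 44 \cdot \frac{1}{2203} = \frac{44}{2203}$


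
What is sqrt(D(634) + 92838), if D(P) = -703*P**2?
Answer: I*sqrt(282482230) ≈ 16807.0*I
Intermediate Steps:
sqrt(D(634) + 92838) = sqrt(-703*634**2 + 92838) = sqrt(-703*401956 + 92838) = sqrt(-282575068 + 92838) = sqrt(-282482230) = I*sqrt(282482230)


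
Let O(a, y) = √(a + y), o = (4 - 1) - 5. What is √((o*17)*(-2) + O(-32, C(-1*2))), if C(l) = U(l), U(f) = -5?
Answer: √(68 + I*√37) ≈ 8.2544 + 0.36845*I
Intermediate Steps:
C(l) = -5
o = -2 (o = 3 - 5 = -2)
√((o*17)*(-2) + O(-32, C(-1*2))) = √(-2*17*(-2) + √(-32 - 5)) = √(-34*(-2) + √(-37)) = √(68 + I*√37)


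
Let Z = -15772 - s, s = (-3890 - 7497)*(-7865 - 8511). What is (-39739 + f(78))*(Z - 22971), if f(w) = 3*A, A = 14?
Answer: 7403976986735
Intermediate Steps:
s = 186473512 (s = -11387*(-16376) = 186473512)
Z = -186489284 (Z = -15772 - 1*186473512 = -15772 - 186473512 = -186489284)
f(w) = 42 (f(w) = 3*14 = 42)
(-39739 + f(78))*(Z - 22971) = (-39739 + 42)*(-186489284 - 22971) = -39697*(-186512255) = 7403976986735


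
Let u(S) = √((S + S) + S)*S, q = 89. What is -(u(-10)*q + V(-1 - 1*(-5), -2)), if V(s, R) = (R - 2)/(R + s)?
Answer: 2 + 890*I*√30 ≈ 2.0 + 4874.7*I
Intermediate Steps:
u(S) = √3*S^(3/2) (u(S) = √(2*S + S)*S = √(3*S)*S = (√3*√S)*S = √3*S^(3/2))
V(s, R) = (-2 + R)/(R + s)
-(u(-10)*q + V(-1 - 1*(-5), -2)) = -((√3*(-10)^(3/2))*89 + (-2 - 2)/(-2 + (-1 - 1*(-5)))) = -((√3*(-10*I*√10))*89 - 4/(-2 + (-1 + 5))) = -(-10*I*√30*89 - 4/(-2 + 4)) = -(-890*I*√30 - 4/2) = -(-890*I*√30 + (½)*(-4)) = -(-890*I*√30 - 2) = -(-2 - 890*I*√30) = 2 + 890*I*√30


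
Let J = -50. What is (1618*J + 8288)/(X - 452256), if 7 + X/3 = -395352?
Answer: 8068/182037 ≈ 0.044321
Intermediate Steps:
X = -1186077 (X = -21 + 3*(-395352) = -21 - 1186056 = -1186077)
(1618*J + 8288)/(X - 452256) = (1618*(-50) + 8288)/(-1186077 - 452256) = (-80900 + 8288)/(-1638333) = -72612*(-1/1638333) = 8068/182037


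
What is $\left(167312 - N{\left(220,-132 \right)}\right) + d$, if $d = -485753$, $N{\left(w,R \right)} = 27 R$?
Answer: $-314877$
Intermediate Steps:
$\left(167312 - N{\left(220,-132 \right)}\right) + d = \left(167312 - 27 \left(-132\right)\right) - 485753 = \left(167312 - -3564\right) - 485753 = \left(167312 + 3564\right) - 485753 = 170876 - 485753 = -314877$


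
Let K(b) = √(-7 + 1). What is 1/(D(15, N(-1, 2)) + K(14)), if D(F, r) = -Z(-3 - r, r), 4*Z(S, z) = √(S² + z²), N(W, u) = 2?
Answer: -4/(√29 - 4*I*√6) ≈ -0.17233 - 0.31353*I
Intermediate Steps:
Z(S, z) = √(S² + z²)/4
K(b) = I*√6 (K(b) = √(-6) = I*√6)
D(F, r) = -√(r² + (-3 - r)²)/4 (D(F, r) = -√((-3 - r)² + r²)/4 = -√(r² + (-3 - r)²)/4)
1/(D(15, N(-1, 2)) + K(14)) = 1/(-√(2² + (3 + 2)²)/4 + I*√6) = 1/(-√(4 + 5²)/4 + I*√6) = 1/(-√(4 + 25)/4 + I*√6) = 1/(-√29/4 + I*√6)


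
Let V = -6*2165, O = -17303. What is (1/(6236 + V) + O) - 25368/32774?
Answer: -273591946131/15811114 ≈ -17304.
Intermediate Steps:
V = -12990
(1/(6236 + V) + O) - 25368/32774 = (1/(6236 - 12990) - 17303) - 25368/32774 = (1/(-6754) - 17303) - 25368*1/32774 = (-1/6754 - 17303) - 1812/2341 = -116864463/6754 - 1812/2341 = -273591946131/15811114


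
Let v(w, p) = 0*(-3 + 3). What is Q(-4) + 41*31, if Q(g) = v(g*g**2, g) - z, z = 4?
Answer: 1267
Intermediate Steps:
v(w, p) = 0 (v(w, p) = 0*0 = 0)
Q(g) = -4 (Q(g) = 0 - 1*4 = 0 - 4 = -4)
Q(-4) + 41*31 = -4 + 41*31 = -4 + 1271 = 1267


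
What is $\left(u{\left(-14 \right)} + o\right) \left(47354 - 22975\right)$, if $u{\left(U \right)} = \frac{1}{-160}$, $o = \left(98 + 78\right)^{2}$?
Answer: $\frac{120826200261}{160} \approx 7.5516 \cdot 10^{8}$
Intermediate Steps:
$o = 30976$ ($o = 176^{2} = 30976$)
$u{\left(U \right)} = - \frac{1}{160}$
$\left(u{\left(-14 \right)} + o\right) \left(47354 - 22975\right) = \left(- \frac{1}{160} + 30976\right) \left(47354 - 22975\right) = \frac{4956159}{160} \cdot 24379 = \frac{120826200261}{160}$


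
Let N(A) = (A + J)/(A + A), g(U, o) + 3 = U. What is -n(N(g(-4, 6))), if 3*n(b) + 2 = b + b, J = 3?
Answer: 10/21 ≈ 0.47619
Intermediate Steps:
g(U, o) = -3 + U
N(A) = (3 + A)/(2*A) (N(A) = (A + 3)/(A + A) = (3 + A)/((2*A)) = (3 + A)*(1/(2*A)) = (3 + A)/(2*A))
n(b) = -2/3 + 2*b/3 (n(b) = -2/3 + (b + b)/3 = -2/3 + (2*b)/3 = -2/3 + 2*b/3)
-n(N(g(-4, 6))) = -(-2/3 + 2*((3 + (-3 - 4))/(2*(-3 - 4)))/3) = -(-2/3 + 2*((1/2)*(3 - 7)/(-7))/3) = -(-2/3 + 2*((1/2)*(-1/7)*(-4))/3) = -(-2/3 + (2/3)*(2/7)) = -(-2/3 + 4/21) = -1*(-10/21) = 10/21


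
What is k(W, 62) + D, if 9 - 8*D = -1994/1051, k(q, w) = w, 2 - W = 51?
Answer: 532749/8408 ≈ 63.362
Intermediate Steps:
W = -49 (W = 2 - 1*51 = 2 - 51 = -49)
D = 11453/8408 (D = 9/8 - (-997)/(4*1051) = 9/8 - 1/8*(-1994/1051) = 9/8 + 997/4204 = 11453/8408 ≈ 1.3622)
k(W, 62) + D = 62 + 11453/8408 = 532749/8408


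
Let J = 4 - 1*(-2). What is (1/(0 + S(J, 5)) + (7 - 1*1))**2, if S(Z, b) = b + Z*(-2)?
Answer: 1681/49 ≈ 34.306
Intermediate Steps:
J = 6 (J = 4 + 2 = 6)
S(Z, b) = b - 2*Z
(1/(0 + S(J, 5)) + (7 - 1*1))**2 = (1/(0 + (5 - 2*6)) + (7 - 1*1))**2 = (1/(0 + (5 - 12)) + (7 - 1))**2 = (1/(0 - 7) + 6)**2 = (1/(-7) + 6)**2 = (-1/7 + 6)**2 = (41/7)**2 = 1681/49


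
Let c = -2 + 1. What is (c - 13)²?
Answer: 196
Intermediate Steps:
c = -1
(c - 13)² = (-1 - 13)² = (-14)² = 196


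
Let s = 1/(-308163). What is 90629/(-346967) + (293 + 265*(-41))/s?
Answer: 1130383524126583/346967 ≈ 3.2579e+9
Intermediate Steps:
s = -1/308163 ≈ -3.2450e-6
90629/(-346967) + (293 + 265*(-41))/s = 90629/(-346967) + (293 + 265*(-41))/(-1/308163) = 90629*(-1/346967) + (293 - 10865)*(-308163) = -90629/346967 - 10572*(-308163) = -90629/346967 + 3257899236 = 1130383524126583/346967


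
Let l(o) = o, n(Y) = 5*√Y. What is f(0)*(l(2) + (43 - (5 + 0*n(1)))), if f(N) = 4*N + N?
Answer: 0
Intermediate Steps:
f(N) = 5*N
f(0)*(l(2) + (43 - (5 + 0*n(1)))) = (5*0)*(2 + (43 - (5 + 0*(5*√1)))) = 0*(2 + (43 - (5 + 0*(5*1)))) = 0*(2 + (43 - (5 + 0*5))) = 0*(2 + (43 - (5 + 0))) = 0*(2 + (43 - 1*5)) = 0*(2 + (43 - 5)) = 0*(2 + 38) = 0*40 = 0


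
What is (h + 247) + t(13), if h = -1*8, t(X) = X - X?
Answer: 239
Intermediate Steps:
t(X) = 0
h = -8
(h + 247) + t(13) = (-8 + 247) + 0 = 239 + 0 = 239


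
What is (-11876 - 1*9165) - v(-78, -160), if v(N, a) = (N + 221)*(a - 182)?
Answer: 27865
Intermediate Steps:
v(N, a) = (-182 + a)*(221 + N) (v(N, a) = (221 + N)*(-182 + a) = (-182 + a)*(221 + N))
(-11876 - 1*9165) - v(-78, -160) = (-11876 - 1*9165) - (-40222 - 182*(-78) + 221*(-160) - 78*(-160)) = (-11876 - 9165) - (-40222 + 14196 - 35360 + 12480) = -21041 - 1*(-48906) = -21041 + 48906 = 27865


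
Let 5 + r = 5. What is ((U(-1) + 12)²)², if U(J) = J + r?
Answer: 14641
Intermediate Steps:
r = 0 (r = -5 + 5 = 0)
U(J) = J (U(J) = J + 0 = J)
((U(-1) + 12)²)² = ((-1 + 12)²)² = (11²)² = 121² = 14641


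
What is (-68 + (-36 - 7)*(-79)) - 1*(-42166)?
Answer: 45495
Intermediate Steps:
(-68 + (-36 - 7)*(-79)) - 1*(-42166) = (-68 - 43*(-79)) + 42166 = (-68 + 3397) + 42166 = 3329 + 42166 = 45495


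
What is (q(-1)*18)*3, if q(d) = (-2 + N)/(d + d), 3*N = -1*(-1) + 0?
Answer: 45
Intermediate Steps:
N = ⅓ (N = (-1*(-1) + 0)/3 = (1 + 0)/3 = (⅓)*1 = ⅓ ≈ 0.33333)
q(d) = -5/(6*d) (q(d) = (-2 + ⅓)/(d + d) = -5*1/(2*d)/3 = -5/(6*d))
(q(-1)*18)*3 = (-⅚/(-1)*18)*3 = (-⅚*(-1)*18)*3 = ((⅚)*18)*3 = 15*3 = 45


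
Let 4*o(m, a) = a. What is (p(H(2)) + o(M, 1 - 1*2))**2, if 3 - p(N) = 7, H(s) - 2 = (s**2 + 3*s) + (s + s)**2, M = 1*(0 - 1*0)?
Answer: 289/16 ≈ 18.063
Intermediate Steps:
M = 0 (M = 1*(0 + 0) = 1*0 = 0)
H(s) = 2 + 3*s + 5*s**2 (H(s) = 2 + ((s**2 + 3*s) + (s + s)**2) = 2 + ((s**2 + 3*s) + (2*s)**2) = 2 + ((s**2 + 3*s) + 4*s**2) = 2 + (3*s + 5*s**2) = 2 + 3*s + 5*s**2)
p(N) = -4 (p(N) = 3 - 1*7 = 3 - 7 = -4)
o(m, a) = a/4
(p(H(2)) + o(M, 1 - 1*2))**2 = (-4 + (1 - 1*2)/4)**2 = (-4 + (1 - 2)/4)**2 = (-4 + (1/4)*(-1))**2 = (-4 - 1/4)**2 = (-17/4)**2 = 289/16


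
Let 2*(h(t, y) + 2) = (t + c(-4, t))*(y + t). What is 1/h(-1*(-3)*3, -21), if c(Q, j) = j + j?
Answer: -1/164 ≈ -0.0060976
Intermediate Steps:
c(Q, j) = 2*j
h(t, y) = -2 + 3*t*(t + y)/2 (h(t, y) = -2 + ((t + 2*t)*(y + t))/2 = -2 + ((3*t)*(t + y))/2 = -2 + (3*t*(t + y))/2 = -2 + 3*t*(t + y)/2)
1/h(-1*(-3)*3, -21) = 1/(-2 + 3*(-1*(-3)*3)²/2 + (3/2)*(-1*(-3)*3)*(-21)) = 1/(-2 + 3*(3*3)²/2 + (3/2)*(3*3)*(-21)) = 1/(-2 + (3/2)*9² + (3/2)*9*(-21)) = 1/(-2 + (3/2)*81 - 567/2) = 1/(-2 + 243/2 - 567/2) = 1/(-164) = -1/164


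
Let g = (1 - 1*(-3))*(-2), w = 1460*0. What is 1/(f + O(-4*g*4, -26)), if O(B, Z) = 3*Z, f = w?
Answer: -1/78 ≈ -0.012821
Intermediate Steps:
w = 0
f = 0
g = -8 (g = (1 + 3)*(-2) = 4*(-2) = -8)
1/(f + O(-4*g*4, -26)) = 1/(0 + 3*(-26)) = 1/(0 - 78) = 1/(-78) = -1/78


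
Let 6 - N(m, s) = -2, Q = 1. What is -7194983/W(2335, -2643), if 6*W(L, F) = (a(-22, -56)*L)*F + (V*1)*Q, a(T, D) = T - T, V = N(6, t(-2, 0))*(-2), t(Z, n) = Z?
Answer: 21584949/8 ≈ 2.6981e+6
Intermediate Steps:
N(m, s) = 8 (N(m, s) = 6 - 1*(-2) = 6 + 2 = 8)
V = -16 (V = 8*(-2) = -16)
a(T, D) = 0
W(L, F) = -8/3 (W(L, F) = ((0*L)*F - 16*1*1)/6 = (0*F - 16*1)/6 = (0 - 16)/6 = (1/6)*(-16) = -8/3)
-7194983/W(2335, -2643) = -7194983/(-8/3) = -7194983*(-3/8) = 21584949/8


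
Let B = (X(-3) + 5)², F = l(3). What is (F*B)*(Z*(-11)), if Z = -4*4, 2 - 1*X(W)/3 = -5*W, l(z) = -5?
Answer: -1017280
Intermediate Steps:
X(W) = 6 + 15*W (X(W) = 6 - (-15)*W = 6 + 15*W)
F = -5
B = 1156 (B = ((6 + 15*(-3)) + 5)² = ((6 - 45) + 5)² = (-39 + 5)² = (-34)² = 1156)
Z = -16
(F*B)*(Z*(-11)) = (-5*1156)*(-16*(-11)) = -5780*176 = -1017280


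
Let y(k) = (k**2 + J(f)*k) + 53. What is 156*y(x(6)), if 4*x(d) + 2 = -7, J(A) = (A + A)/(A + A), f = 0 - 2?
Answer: 34827/4 ≈ 8706.8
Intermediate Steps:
f = -2
J(A) = 1 (J(A) = (2*A)/((2*A)) = (2*A)*(1/(2*A)) = 1)
x(d) = -9/4 (x(d) = -1/2 + (1/4)*(-7) = -1/2 - 7/4 = -9/4)
y(k) = 53 + k + k**2 (y(k) = (k**2 + 1*k) + 53 = (k**2 + k) + 53 = (k + k**2) + 53 = 53 + k + k**2)
156*y(x(6)) = 156*(53 - 9/4 + (-9/4)**2) = 156*(53 - 9/4 + 81/16) = 156*(893/16) = 34827/4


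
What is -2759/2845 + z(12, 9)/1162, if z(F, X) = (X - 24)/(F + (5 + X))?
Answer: -83397583/85953140 ≈ -0.97027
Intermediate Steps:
z(F, X) = (-24 + X)/(5 + F + X)
-2759/2845 + z(12, 9)/1162 = -2759/2845 + ((-24 + 9)/(5 + 12 + 9))/1162 = -2759*1/2845 + (-15/26)*(1/1162) = -2759/2845 + ((1/26)*(-15))*(1/1162) = -2759/2845 - 15/26*1/1162 = -2759/2845 - 15/30212 = -83397583/85953140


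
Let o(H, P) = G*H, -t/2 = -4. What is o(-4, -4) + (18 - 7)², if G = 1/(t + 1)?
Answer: 1085/9 ≈ 120.56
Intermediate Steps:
t = 8 (t = -2*(-4) = 8)
G = ⅑ (G = 1/(8 + 1) = 1/9 = ⅑ ≈ 0.11111)
o(H, P) = H/9
o(-4, -4) + (18 - 7)² = (⅑)*(-4) + (18 - 7)² = -4/9 + 11² = -4/9 + 121 = 1085/9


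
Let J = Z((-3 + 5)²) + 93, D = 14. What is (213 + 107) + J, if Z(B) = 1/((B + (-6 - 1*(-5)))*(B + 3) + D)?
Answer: 14456/35 ≈ 413.03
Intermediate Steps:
Z(B) = 1/(14 + (-1 + B)*(3 + B)) (Z(B) = 1/((B + (-6 - 1*(-5)))*(B + 3) + 14) = 1/((B + (-6 + 5))*(3 + B) + 14) = 1/((B - 1)*(3 + B) + 14) = 1/((-1 + B)*(3 + B) + 14) = 1/(14 + (-1 + B)*(3 + B)))
J = 3256/35 (J = 1/(11 + ((-3 + 5)²)² + 2*(-3 + 5)²) + 93 = 1/(11 + (2²)² + 2*2²) + 93 = 1/(11 + 4² + 2*4) + 93 = 1/(11 + 16 + 8) + 93 = 1/35 + 93 = 3256/35 ≈ 93.029)
(213 + 107) + J = (213 + 107) + 3256/35 = 320 + 3256/35 = 14456/35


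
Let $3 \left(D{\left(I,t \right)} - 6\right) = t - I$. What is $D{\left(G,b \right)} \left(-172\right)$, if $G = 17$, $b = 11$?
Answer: $-688$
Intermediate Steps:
$D{\left(I,t \right)} = 6 - \frac{I}{3} + \frac{t}{3}$ ($D{\left(I,t \right)} = 6 + \frac{t - I}{3} = 6 - \left(- \frac{t}{3} + \frac{I}{3}\right) = 6 - \frac{I}{3} + \frac{t}{3}$)
$D{\left(G,b \right)} \left(-172\right) = \left(6 - \frac{17}{3} + \frac{1}{3} \cdot 11\right) \left(-172\right) = \left(6 - \frac{17}{3} + \frac{11}{3}\right) \left(-172\right) = 4 \left(-172\right) = -688$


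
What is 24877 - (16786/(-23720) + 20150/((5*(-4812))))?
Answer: 354956633389/14267580 ≈ 24879.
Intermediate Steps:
24877 - (16786/(-23720) + 20150/((5*(-4812)))) = 24877 - (16786*(-1/23720) + 20150/(-24060)) = 24877 - (-8393/11860 + 20150*(-1/24060)) = 24877 - (-8393/11860 - 2015/2406) = 24877 - 1*(-22045729/14267580) = 24877 + 22045729/14267580 = 354956633389/14267580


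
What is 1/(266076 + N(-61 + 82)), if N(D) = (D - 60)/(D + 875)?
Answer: 896/238404057 ≈ 3.7583e-6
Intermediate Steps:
N(D) = (-60 + D)/(875 + D)
1/(266076 + N(-61 + 82)) = 1/(266076 + (-60 + (-61 + 82))/(875 + (-61 + 82))) = 1/(266076 + (-60 + 21)/(875 + 21)) = 1/(266076 - 39/896) = 1/(238404057/896) = 896/238404057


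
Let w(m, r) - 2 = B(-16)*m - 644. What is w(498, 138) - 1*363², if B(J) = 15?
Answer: -124941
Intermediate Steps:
w(m, r) = -642 + 15*m (w(m, r) = 2 + (15*m - 644) = 2 + (-644 + 15*m) = -642 + 15*m)
w(498, 138) - 1*363² = (-642 + 15*498) - 1*363² = (-642 + 7470) - 1*131769 = 6828 - 131769 = -124941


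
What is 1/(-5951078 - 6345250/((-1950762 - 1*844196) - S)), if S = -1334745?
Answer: -1460213/8689835114364 ≈ -1.6804e-7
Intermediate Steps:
1/(-5951078 - 6345250/((-1950762 - 1*844196) - S)) = 1/(-5951078 - 6345250/((-1950762 - 1*844196) - 1*(-1334745))) = 1/(-5951078 - 6345250/((-1950762 - 844196) + 1334745)) = 1/(-5951078 - 6345250/(-2794958 + 1334745)) = 1/(-5951078 - 6345250/(-1460213)) = 1/(-5951078 - 6345250*(-1/1460213)) = 1/(-5951078 + 6345250/1460213) = 1/(-8689835114364/1460213) = -1460213/8689835114364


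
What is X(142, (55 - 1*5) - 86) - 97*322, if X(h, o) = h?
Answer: -31092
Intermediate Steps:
X(142, (55 - 1*5) - 86) - 97*322 = 142 - 97*322 = 142 - 1*31234 = 142 - 31234 = -31092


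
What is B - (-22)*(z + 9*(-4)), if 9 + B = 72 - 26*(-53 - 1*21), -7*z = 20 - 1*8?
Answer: 8101/7 ≈ 1157.3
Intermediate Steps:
z = -12/7 (z = -(20 - 1*8)/7 = -(20 - 8)/7 = -1/7*12 = -12/7 ≈ -1.7143)
B = 1987 (B = -9 + (72 - 26*(-53 - 1*21)) = -9 + (72 - 26*(-53 - 21)) = -9 + (72 - 26*(-74)) = -9 + (72 + 1924) = -9 + 1996 = 1987)
B - (-22)*(z + 9*(-4)) = 1987 - (-22)*(-12/7 + 9*(-4)) = 1987 - (-22)*(-12/7 - 36) = 1987 - (-22)*(-264)/7 = 1987 - 1*5808/7 = 1987 - 5808/7 = 8101/7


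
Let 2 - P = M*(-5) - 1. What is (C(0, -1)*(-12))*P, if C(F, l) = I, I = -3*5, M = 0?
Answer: 540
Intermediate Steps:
P = 3 (P = 2 - (0*(-5) - 1) = 2 - (0 - 1) = 2 - 1*(-1) = 2 + 1 = 3)
I = -15
C(F, l) = -15
(C(0, -1)*(-12))*P = -15*(-12)*3 = 180*3 = 540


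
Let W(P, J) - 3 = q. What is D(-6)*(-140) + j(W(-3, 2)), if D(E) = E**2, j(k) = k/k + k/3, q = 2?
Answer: -15112/3 ≈ -5037.3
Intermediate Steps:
W(P, J) = 5 (W(P, J) = 3 + 2 = 5)
j(k) = 1 + k/3 (j(k) = 1 + k*(1/3) = 1 + k/3)
D(-6)*(-140) + j(W(-3, 2)) = (-6)**2*(-140) + (1 + (1/3)*5) = 36*(-140) + (1 + 5/3) = -5040 + 8/3 = -15112/3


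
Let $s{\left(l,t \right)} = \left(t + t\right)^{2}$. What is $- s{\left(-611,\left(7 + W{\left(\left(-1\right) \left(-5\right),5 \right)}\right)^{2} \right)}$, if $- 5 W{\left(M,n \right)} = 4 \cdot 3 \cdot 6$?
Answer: $- \frac{7496644}{625} \approx -11995.0$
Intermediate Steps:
$W{\left(M,n \right)} = - \frac{72}{5}$ ($W{\left(M,n \right)} = - \frac{4 \cdot 3 \cdot 6}{5} = - \frac{12 \cdot 6}{5} = \left(- \frac{1}{5}\right) 72 = - \frac{72}{5}$)
$s{\left(l,t \right)} = 4 t^{2}$ ($s{\left(l,t \right)} = \left(2 t\right)^{2} = 4 t^{2}$)
$- s{\left(-611,\left(7 + W{\left(\left(-1\right) \left(-5\right),5 \right)}\right)^{2} \right)} = - 4 \left(\left(7 - \frac{72}{5}\right)^{2}\right)^{2} = - 4 \left(\left(- \frac{37}{5}\right)^{2}\right)^{2} = - 4 \left(\frac{1369}{25}\right)^{2} = - \frac{4 \cdot 1874161}{625} = \left(-1\right) \frac{7496644}{625} = - \frac{7496644}{625}$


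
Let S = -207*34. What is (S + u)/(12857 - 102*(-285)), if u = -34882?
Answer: -41920/41927 ≈ -0.99983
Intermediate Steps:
S = -7038
(S + u)/(12857 - 102*(-285)) = (-7038 - 34882)/(12857 - 102*(-285)) = -41920/(12857 + 29070) = -41920/41927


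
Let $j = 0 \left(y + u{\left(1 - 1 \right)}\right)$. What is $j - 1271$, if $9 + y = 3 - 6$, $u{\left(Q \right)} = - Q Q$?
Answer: $-1271$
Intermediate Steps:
$u{\left(Q \right)} = - Q^{2}$
$y = -12$ ($y = -9 + \left(3 - 6\right) = -9 - 3 = -12$)
$j = 0$ ($j = 0 \left(-12 - \left(1 - 1\right)^{2}\right) = 0 \left(-12 - 0^{2}\right) = 0 \left(-12 - 0\right) = 0 \left(-12 + 0\right) = 0 \left(-12\right) = 0$)
$j - 1271 = 0 - 1271 = -1271$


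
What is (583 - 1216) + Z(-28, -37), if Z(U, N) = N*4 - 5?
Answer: -786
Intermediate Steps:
Z(U, N) = -5 + 4*N (Z(U, N) = 4*N - 5 = -5 + 4*N)
(583 - 1216) + Z(-28, -37) = (583 - 1216) + (-5 + 4*(-37)) = -633 + (-5 - 148) = -633 - 153 = -786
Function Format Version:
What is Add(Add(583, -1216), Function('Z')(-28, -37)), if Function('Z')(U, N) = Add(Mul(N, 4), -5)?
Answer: -786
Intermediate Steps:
Function('Z')(U, N) = Add(-5, Mul(4, N)) (Function('Z')(U, N) = Add(Mul(4, N), -5) = Add(-5, Mul(4, N)))
Add(Add(583, -1216), Function('Z')(-28, -37)) = Add(Add(583, -1216), Add(-5, Mul(4, -37))) = Add(-633, Add(-5, -148)) = Add(-633, -153) = -786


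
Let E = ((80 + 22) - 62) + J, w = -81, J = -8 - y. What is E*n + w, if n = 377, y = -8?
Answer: 14999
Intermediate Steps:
J = 0 (J = -8 - 1*(-8) = -8 + 8 = 0)
E = 40 (E = ((80 + 22) - 62) + 0 = (102 - 62) + 0 = 40 + 0 = 40)
E*n + w = 40*377 - 81 = 15080 - 81 = 14999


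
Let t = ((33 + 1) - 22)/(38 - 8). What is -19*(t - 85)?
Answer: 8037/5 ≈ 1607.4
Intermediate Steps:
t = ⅖ (t = (34 - 22)/30 = 12*(1/30) = ⅖ ≈ 0.40000)
-19*(t - 85) = -19*(⅖ - 85) = -19*(-423/5) = 8037/5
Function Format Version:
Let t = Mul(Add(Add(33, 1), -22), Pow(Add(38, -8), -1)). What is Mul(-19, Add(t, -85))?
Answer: Rational(8037, 5) ≈ 1607.4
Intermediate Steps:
t = Rational(2, 5) (t = Mul(Add(34, -22), Pow(30, -1)) = Mul(12, Rational(1, 30)) = Rational(2, 5) ≈ 0.40000)
Mul(-19, Add(t, -85)) = Mul(-19, Add(Rational(2, 5), -85)) = Mul(-19, Rational(-423, 5)) = Rational(8037, 5)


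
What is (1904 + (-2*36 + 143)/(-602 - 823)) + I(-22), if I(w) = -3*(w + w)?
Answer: 2901229/1425 ≈ 2035.9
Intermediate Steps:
I(w) = -6*w
(1904 + (-2*36 + 143)/(-602 - 823)) + I(-22) = (1904 + (-2*36 + 143)/(-602 - 823)) - 6*(-22) = (1904 + (-72 + 143)/(-1425)) + 132 = (1904 + 71*(-1/1425)) + 132 = (1904 - 71/1425) + 132 = 2713129/1425 + 132 = 2901229/1425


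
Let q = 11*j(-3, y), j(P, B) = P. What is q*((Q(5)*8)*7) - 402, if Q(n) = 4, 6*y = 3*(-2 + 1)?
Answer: -7794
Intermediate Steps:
y = -½ (y = (3*(-2 + 1))/6 = (3*(-1))/6 = (⅙)*(-3) = -½ ≈ -0.50000)
q = -33 (q = 11*(-3) = -33)
q*((Q(5)*8)*7) - 402 = -33*4*8*7 - 402 = -1056*7 - 402 = -33*224 - 402 = -7392 - 402 = -7794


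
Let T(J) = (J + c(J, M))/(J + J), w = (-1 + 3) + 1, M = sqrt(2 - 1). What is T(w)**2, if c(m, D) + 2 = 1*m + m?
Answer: 49/36 ≈ 1.3611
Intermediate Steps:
M = 1 (M = sqrt(1) = 1)
c(m, D) = -2 + 2*m (c(m, D) = -2 + (1*m + m) = -2 + (m + m) = -2 + 2*m)
w = 3 (w = 2 + 1 = 3)
T(J) = (-2 + 3*J)/(2*J) (T(J) = (J + (-2 + 2*J))/(J + J) = (-2 + 3*J)/((2*J)) = (-2 + 3*J)*(1/(2*J)) = (-2 + 3*J)/(2*J))
T(w)**2 = (3/2 - 1/3)**2 = (7/6)**2 = 49/36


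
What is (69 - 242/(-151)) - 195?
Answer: -18784/151 ≈ -124.40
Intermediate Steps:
(69 - 242/(-151)) - 195 = (69 - 242*(-1/151)) - 195 = (69 + 242/151) - 195 = 10661/151 - 195 = -18784/151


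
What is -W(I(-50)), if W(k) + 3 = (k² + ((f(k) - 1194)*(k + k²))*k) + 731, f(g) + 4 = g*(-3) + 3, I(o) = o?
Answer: -128015728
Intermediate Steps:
f(g) = -1 - 3*g (f(g) = -4 + (g*(-3) + 3) = -4 + (-3*g + 3) = -4 + (3 - 3*g) = -1 - 3*g)
W(k) = 728 + k² + k*(-1195 - 3*k)*(k + k²) (W(k) = -3 + ((k² + (((-1 - 3*k) - 1194)*(k + k²))*k) + 731) = -3 + ((k² + ((-1195 - 3*k)*(k + k²))*k) + 731) = -3 + ((k² + k*(-1195 - 3*k)*(k + k²)) + 731) = -3 + (731 + k² + k*(-1195 - 3*k)*(k + k²)) = 728 + k² + k*(-1195 - 3*k)*(k + k²))
-W(I(-50)) = -(728 - 1198*(-50)³ - 1194*(-50)² - 3*(-50)⁴) = -(728 - 1198*(-125000) - 1194*2500 - 3*6250000) = -(728 + 149750000 - 2985000 - 18750000) = -1*128015728 = -128015728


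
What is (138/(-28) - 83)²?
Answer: 1515361/196 ≈ 7731.4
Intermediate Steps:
(138/(-28) - 83)² = (138*(-1/28) - 83)² = (-69/14 - 83)² = (-1231/14)² = 1515361/196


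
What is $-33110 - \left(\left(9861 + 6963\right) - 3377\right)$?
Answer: $-46557$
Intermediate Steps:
$-33110 - \left(\left(9861 + 6963\right) - 3377\right) = -33110 - \left(16824 - 3377\right) = -33110 - 13447 = -46557$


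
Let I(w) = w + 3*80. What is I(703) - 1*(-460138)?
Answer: 461081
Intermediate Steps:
I(w) = 240 + w (I(w) = w + 240 = 240 + w)
I(703) - 1*(-460138) = (240 + 703) - 1*(-460138) = 943 + 460138 = 461081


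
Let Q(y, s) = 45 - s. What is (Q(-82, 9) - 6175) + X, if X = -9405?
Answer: -15544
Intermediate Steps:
(Q(-82, 9) - 6175) + X = ((45 - 1*9) - 6175) - 9405 = ((45 - 9) - 6175) - 9405 = (36 - 6175) - 9405 = -6139 - 9405 = -15544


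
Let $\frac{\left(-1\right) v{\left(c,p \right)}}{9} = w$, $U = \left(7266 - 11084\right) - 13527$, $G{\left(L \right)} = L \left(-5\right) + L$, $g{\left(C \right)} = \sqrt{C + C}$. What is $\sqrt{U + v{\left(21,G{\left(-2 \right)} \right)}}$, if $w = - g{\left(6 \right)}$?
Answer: $\sqrt{-17345 + 18 \sqrt{3}} \approx 131.58 i$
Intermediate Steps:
$g{\left(C \right)} = \sqrt{2} \sqrt{C}$ ($g{\left(C \right)} = \sqrt{2 C} = \sqrt{2} \sqrt{C}$)
$G{\left(L \right)} = - 4 L$ ($G{\left(L \right)} = - 5 L + L = - 4 L$)
$w = - 2 \sqrt{3}$ ($w = - \sqrt{2} \sqrt{6} = - 2 \sqrt{3} \approx -3.4641$)
$U = -17345$ ($U = \left(7266 - 11084\right) - 13527 = -3818 - 13527 = -17345$)
$v{\left(c,p \right)} = 18 \sqrt{3}$ ($v{\left(c,p \right)} = - 9 \left(- 2 \sqrt{3}\right) = 18 \sqrt{3}$)
$\sqrt{U + v{\left(21,G{\left(-2 \right)} \right)}} = \sqrt{-17345 + 18 \sqrt{3}}$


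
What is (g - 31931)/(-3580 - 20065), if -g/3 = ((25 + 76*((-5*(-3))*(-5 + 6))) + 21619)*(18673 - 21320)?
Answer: -180895813/23645 ≈ -7650.5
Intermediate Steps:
g = 180927744 (g = -3*((25 + 76*((-5*(-3))*(-5 + 6))) + 21619)*(18673 - 21320) = -3*((25 + 76*(15*1)) + 21619)*(-2647) = -3*((25 + 76*15) + 21619)*(-2647) = -3*((25 + 1140) + 21619)*(-2647) = -3*(1165 + 21619)*(-2647) = -68352*(-2647) = -3*(-60309248) = 180927744)
(g - 31931)/(-3580 - 20065) = (180927744 - 31931)/(-3580 - 20065) = 180895813/(-23645) = 180895813*(-1/23645) = -180895813/23645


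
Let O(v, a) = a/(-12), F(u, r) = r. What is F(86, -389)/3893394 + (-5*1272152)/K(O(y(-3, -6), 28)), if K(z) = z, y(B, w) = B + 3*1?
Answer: 10613547779371/3893394 ≈ 2.7260e+6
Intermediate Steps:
y(B, w) = 3 + B (y(B, w) = B + 3 = 3 + B)
O(v, a) = -a/12 (O(v, a) = a*(-1/12) = -a/12)
F(86, -389)/3893394 + (-5*1272152)/K(O(y(-3, -6), 28)) = -389/3893394 + (-5*1272152)/((-1/12*28)) = -389*1/3893394 - 6360760/(-7/3) = -389/3893394 - 6360760*(-3/7) = -389/3893394 + 2726040 = 10613547779371/3893394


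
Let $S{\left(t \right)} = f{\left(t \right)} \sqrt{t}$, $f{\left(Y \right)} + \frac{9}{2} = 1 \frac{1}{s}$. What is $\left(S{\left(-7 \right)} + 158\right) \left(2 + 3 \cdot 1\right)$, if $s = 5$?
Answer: $790 - \frac{43 i \sqrt{7}}{2} \approx 790.0 - 56.884 i$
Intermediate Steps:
$f{\left(Y \right)} = - \frac{43}{10}$ ($f{\left(Y \right)} = - \frac{9}{2} + 1 \cdot \frac{1}{5} = - \frac{9}{2} + \frac{1}{5} = - \frac{43}{10}$)
$S{\left(t \right)} = - \frac{43 \sqrt{t}}{10}$
$\left(S{\left(-7 \right)} + 158\right) \left(2 + 3 \cdot 1\right) = \left(- \frac{43 \sqrt{-7}}{10} + 158\right) \left(2 + 3 \cdot 1\right) = \left(- \frac{43 i \sqrt{7}}{10} + 158\right) \left(2 + 3\right) = \left(- \frac{43 i \sqrt{7}}{10} + 158\right) 5 = \left(158 - \frac{43 i \sqrt{7}}{10}\right) 5 = 790 - \frac{43 i \sqrt{7}}{2}$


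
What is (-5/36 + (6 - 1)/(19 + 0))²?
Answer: 7225/467856 ≈ 0.015443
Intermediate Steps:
(-5/36 + (6 - 1)/(19 + 0))² = (-5*1/36 + 5/19)² = (-5/36 + 5*(1/19))² = (-5/36 + 5/19)² = (85/684)² = 7225/467856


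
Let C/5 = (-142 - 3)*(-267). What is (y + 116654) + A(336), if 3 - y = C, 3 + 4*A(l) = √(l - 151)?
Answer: -307675/4 + √185/4 ≈ -76915.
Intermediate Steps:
A(l) = -¾ + √(-151 + l)/4 (A(l) = -¾ + √(l - 151)/4 = -¾ + √(-151 + l)/4)
C = 193575 (C = 5*((-142 - 3)*(-267)) = 5*(-145*(-267)) = 5*38715 = 193575)
y = -193572 (y = 3 - 1*193575 = 3 - 193575 = -193572)
(y + 116654) + A(336) = (-193572 + 116654) + (-¾ + √(-151 + 336)/4) = -76918 + (-¾ + √185/4) = -307675/4 + √185/4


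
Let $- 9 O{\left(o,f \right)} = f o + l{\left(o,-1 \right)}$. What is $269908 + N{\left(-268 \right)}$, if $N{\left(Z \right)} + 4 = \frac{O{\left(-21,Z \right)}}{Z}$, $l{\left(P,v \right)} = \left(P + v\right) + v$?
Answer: $\frac{651014053}{2412} \approx 2.6991 \cdot 10^{5}$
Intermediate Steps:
$l{\left(P,v \right)} = P + 2 v$
$O{\left(o,f \right)} = \frac{2}{9} - \frac{o}{9} - \frac{f o}{9}$ ($O{\left(o,f \right)} = - \frac{f o + \left(o + 2 \left(-1\right)\right)}{9} = - \frac{f o + \left(o - 2\right)}{9} = - \frac{f o + \left(-2 + o\right)}{9} = - \frac{-2 + o + f o}{9} = \frac{2}{9} - \frac{o}{9} - \frac{f o}{9}$)
$N{\left(Z \right)} = -4 + \frac{\frac{23}{9} + \frac{7 Z}{3}}{Z}$ ($N{\left(Z \right)} = -4 + \frac{\frac{2}{9} - - \frac{7}{3} - \frac{1}{9} Z \left(-21\right)}{Z} = -4 + \frac{\frac{2}{9} + \frac{7}{3} + \frac{7 Z}{3}}{Z} = -4 + \frac{\frac{23}{9} + \frac{7 Z}{3}}{Z}$)
$269908 + N{\left(-268 \right)} = 269908 + \frac{23 - -4020}{9 \left(-268\right)} = 269908 + \frac{1}{9} \left(- \frac{1}{268}\right) \left(23 + 4020\right) = 269908 + \frac{1}{9} \left(- \frac{1}{268}\right) 4043 = 269908 - \frac{4043}{2412} = \frac{651014053}{2412}$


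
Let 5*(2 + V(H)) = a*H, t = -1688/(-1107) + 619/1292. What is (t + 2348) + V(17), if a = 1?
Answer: 16815406913/7151220 ≈ 2351.4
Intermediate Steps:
t = 2866129/1430244 (t = -1688*(-1/1107) + 619*(1/1292) = 1688/1107 + 619/1292 = 2866129/1430244 ≈ 2.0039)
V(H) = -2 + H/5 (V(H) = -2 + (1*H)/5 = -2 + H/5)
(t + 2348) + V(17) = (2866129/1430244 + 2348) + (-2 + (1/5)*17) = 3361079041/1430244 + (-2 + 17/5) = 3361079041/1430244 + 7/5 = 16815406913/7151220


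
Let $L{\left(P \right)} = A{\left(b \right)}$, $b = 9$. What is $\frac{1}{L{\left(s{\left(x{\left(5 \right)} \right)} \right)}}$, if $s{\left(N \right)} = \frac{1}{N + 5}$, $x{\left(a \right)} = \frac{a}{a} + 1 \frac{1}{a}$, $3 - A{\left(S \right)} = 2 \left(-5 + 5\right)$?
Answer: $\frac{1}{3} \approx 0.33333$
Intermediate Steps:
$A{\left(S \right)} = 3$ ($A{\left(S \right)} = 3 - 2 \left(-5 + 5\right) = 3 - 2 \cdot 0 = 3 - 0 = 3 + 0 = 3$)
$x{\left(a \right)} = 1 + \frac{1}{a}$
$s{\left(N \right)} = \frac{1}{5 + N}$
$L{\left(P \right)} = 3$
$\frac{1}{L{\left(s{\left(x{\left(5 \right)} \right)} \right)}} = \frac{1}{3}$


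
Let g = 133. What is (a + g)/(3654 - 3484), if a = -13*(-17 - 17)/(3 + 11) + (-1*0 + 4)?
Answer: 118/119 ≈ 0.99160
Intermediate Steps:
a = 249/7 (a = -(-442)/14 + (0 + 4) = -(-442)/14 + 4 = -13*(-17/7) + 4 = 221/7 + 4 = 249/7 ≈ 35.571)
(a + g)/(3654 - 3484) = (249/7 + 133)/(3654 - 3484) = (1180/7)/170 = (1180/7)*(1/170) = 118/119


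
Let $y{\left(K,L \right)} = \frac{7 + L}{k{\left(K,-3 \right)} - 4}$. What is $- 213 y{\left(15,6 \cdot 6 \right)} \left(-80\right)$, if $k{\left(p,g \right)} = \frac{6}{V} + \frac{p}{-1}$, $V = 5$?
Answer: $- \frac{3663600}{89} \approx -41164.0$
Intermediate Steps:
$k{\left(p,g \right)} = \frac{6}{5} - p$ ($k{\left(p,g \right)} = \frac{6}{5} + \frac{p}{-1} = 6 \cdot \frac{1}{5} + p \left(-1\right) = \frac{6}{5} - p$)
$y{\left(K,L \right)} = \frac{7 + L}{- \frac{14}{5} - K}$ ($y{\left(K,L \right)} = \frac{7 + L}{\left(\frac{6}{5} - K\right) - 4} = \frac{7 + L}{- \frac{14}{5} - K}$)
$- 213 y{\left(15,6 \cdot 6 \right)} \left(-80\right) = - 213 \frac{5 \left(-7 - 6 \cdot 6\right)}{14 + 5 \cdot 15} \left(-80\right) = - 213 \frac{5 \left(-7 - 36\right)}{14 + 75} \left(-80\right) = - 213 \frac{5 \left(-7 - 36\right)}{89} \left(-80\right) = - 213 \cdot 5 \cdot \frac{1}{89} \left(-43\right) \left(-80\right) = \left(-213\right) \left(- \frac{215}{89}\right) \left(-80\right) = \frac{45795}{89} \left(-80\right) = - \frac{3663600}{89}$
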